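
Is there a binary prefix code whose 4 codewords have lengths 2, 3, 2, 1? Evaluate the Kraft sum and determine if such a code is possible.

With common denominator 2^3 = 8: Σ 2^(−ℓᵢ) = 2/8 + 1/8 + 2/8 + 4/8 = 9/8 = 1.125.
Kraft's inequality requires Σ ≤ 1; here Σ = 1.125 > 1, so no such prefix code exists.

1.125; no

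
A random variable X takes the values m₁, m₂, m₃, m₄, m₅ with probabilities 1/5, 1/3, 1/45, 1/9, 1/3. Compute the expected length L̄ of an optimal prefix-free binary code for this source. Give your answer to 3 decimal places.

2.133 bits/symbol

Repeatedly combine the two least-probable nodes; the expected code length is the sum of the merged weights.
merge 1/45 + 1/9 → 2/15
merge 2/15 + 1/5 → 1/3
merge 1/3 + 1/3 → 2/3
merge 1/3 + 2/3 → 1
L = 2/15 + 1/3 + 2/3 + 1 = 32/15 ≈ 2.133 bits/symbol.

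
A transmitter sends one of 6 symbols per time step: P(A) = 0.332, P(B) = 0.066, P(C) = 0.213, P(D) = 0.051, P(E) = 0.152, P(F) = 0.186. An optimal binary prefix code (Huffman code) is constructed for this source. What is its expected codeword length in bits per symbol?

Repeatedly combine the two least-probable nodes; the expected code length is the sum of the merged weights.
merge 51/1000 + 33/500 → 117/1000
merge 117/1000 + 19/125 → 269/1000
merge 93/500 + 213/1000 → 399/1000
merge 269/1000 + 83/250 → 601/1000
merge 399/1000 + 601/1000 → 1
L = 117/1000 + 269/1000 + 399/1000 + 601/1000 + 1 = 1193/500 = 2.386 bits/symbol.

2.386 bits/symbol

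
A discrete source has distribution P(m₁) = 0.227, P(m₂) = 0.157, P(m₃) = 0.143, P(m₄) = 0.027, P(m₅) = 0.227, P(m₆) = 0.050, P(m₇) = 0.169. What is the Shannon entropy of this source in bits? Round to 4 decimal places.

2.5821 bits

H = −Σ pᵢ log₂ pᵢ.
−0.227·log₂(0.227) = 0.4856
−0.157·log₂(0.157) = 0.4194
−0.143·log₂(0.143) = 0.4012
−0.027·log₂(0.027) = 0.1407
−0.227·log₂(0.227) = 0.4856
−0.050·log₂(0.050) = 0.2161
−0.169·log₂(0.169) = 0.4335
Sum ≈ 2.5821 → 2.5821 bits.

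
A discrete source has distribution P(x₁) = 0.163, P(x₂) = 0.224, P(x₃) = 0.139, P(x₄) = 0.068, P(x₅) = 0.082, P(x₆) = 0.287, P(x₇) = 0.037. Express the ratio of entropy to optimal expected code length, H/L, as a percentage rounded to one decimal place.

98.6%

Entropy H = −Σ p log₂ p ≈ 2.5582 bits.
Huffman merges: 37/1000+17/250→21/200; 41/500+21/200→187/1000; 139/1000+163/1000→151/500; 187/1000+28/125→411/1000; 287/1000+151/500→589/1000; 411/1000+589/1000→1. L = 1297/500 ≈ 2.5940.
Efficiency = H/L = 2.5582/2.5940 = 98.6%.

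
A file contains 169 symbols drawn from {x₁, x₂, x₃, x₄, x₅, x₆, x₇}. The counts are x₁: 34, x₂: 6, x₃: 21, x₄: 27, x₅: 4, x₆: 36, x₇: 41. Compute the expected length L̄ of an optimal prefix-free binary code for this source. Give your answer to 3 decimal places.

Probabilities are the counts divided by 169.
Repeatedly combine the two least-probable nodes; the expected code length is the sum of the merged weights.
merge 4/169 + 6/169 → 10/169
merge 10/169 + 21/169 → 31/169
merge 27/169 + 31/169 → 58/169
merge 34/169 + 36/169 → 70/169
merge 41/169 + 58/169 → 99/169
merge 70/169 + 99/169 → 1
L = 10/169 + 31/169 + 58/169 + 70/169 + 99/169 + 1 = 437/169 ≈ 2.586 bits/symbol.

2.586 bits/symbol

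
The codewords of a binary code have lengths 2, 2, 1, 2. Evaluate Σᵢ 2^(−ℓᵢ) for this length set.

1.25

With common denominator 2^2 = 4: Σ 2^(−ℓᵢ) = 1/4 + 1/4 + 2/4 + 1/4 = 5/4 = 1.25.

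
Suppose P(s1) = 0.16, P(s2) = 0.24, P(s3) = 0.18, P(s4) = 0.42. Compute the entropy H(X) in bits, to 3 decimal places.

1.888 bits

H = −Σ pᵢ log₂ pᵢ.
−0.16·log₂(0.16) = 0.4230
−0.24·log₂(0.24) = 0.4941
−0.18·log₂(0.18) = 0.4453
−0.42·log₂(0.42) = 0.5256
Sum ≈ 1.8881 → 1.888 bits.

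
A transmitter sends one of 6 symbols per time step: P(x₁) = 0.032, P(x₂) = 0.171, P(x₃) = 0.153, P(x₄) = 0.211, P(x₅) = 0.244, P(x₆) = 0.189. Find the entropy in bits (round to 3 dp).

H = −Σ pᵢ log₂ pᵢ.
−0.032·log₂(0.032) = 0.1589
−0.171·log₂(0.171) = 0.4357
−0.153·log₂(0.153) = 0.4144
−0.211·log₂(0.211) = 0.4736
−0.244·log₂(0.244) = 0.4966
−0.189·log₂(0.189) = 0.4543
Sum ≈ 2.4334 → 2.433 bits.

2.433 bits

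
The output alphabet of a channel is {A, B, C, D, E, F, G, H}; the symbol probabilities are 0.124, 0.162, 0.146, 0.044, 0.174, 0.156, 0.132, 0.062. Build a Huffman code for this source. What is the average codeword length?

Repeatedly combine the two least-probable nodes; the expected code length is the sum of the merged weights.
merge 11/250 + 31/500 → 53/500
merge 53/500 + 31/250 → 23/100
merge 33/250 + 73/500 → 139/500
merge 39/250 + 81/500 → 159/500
merge 87/500 + 23/100 → 101/250
merge 139/500 + 159/500 → 149/250
merge 101/250 + 149/250 → 1
L = 53/500 + 23/100 + 139/500 + 159/500 + 101/250 + 149/250 + 1 = 733/250 = 2.932 bits/symbol.

2.932 bits/symbol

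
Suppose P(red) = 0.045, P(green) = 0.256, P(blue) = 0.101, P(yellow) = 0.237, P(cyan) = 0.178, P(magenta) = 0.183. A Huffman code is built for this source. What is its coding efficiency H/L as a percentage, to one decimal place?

98.1%

Entropy H = −Σ p log₂ p ≈ 2.4225 bits.
Huffman merges: 9/200+101/1000→73/500; 73/500+89/500→81/250; 183/1000+237/1000→21/50; 32/125+81/250→29/50; 21/50+29/50→1. L = 247/100 ≈ 2.4700.
Efficiency = H/L = 2.4225/2.4700 = 98.1%.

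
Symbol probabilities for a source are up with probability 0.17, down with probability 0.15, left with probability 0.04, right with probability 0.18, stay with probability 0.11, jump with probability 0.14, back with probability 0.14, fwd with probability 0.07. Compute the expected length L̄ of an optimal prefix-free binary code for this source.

Repeatedly combine the two least-probable nodes; the expected code length is the sum of the merged weights.
merge 1/25 + 7/100 → 11/100
merge 11/100 + 11/100 → 11/50
merge 7/50 + 7/50 → 7/25
merge 3/20 + 17/100 → 8/25
merge 9/50 + 11/50 → 2/5
merge 7/25 + 8/25 → 3/5
merge 2/5 + 3/5 → 1
L = 11/100 + 11/50 + 7/25 + 8/25 + 2/5 + 3/5 + 1 = 293/100 = 2.93 bits/symbol.

2.93 bits/symbol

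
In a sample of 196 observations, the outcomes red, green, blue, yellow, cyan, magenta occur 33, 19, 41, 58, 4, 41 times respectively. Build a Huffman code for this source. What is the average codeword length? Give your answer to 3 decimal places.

2.403 bits/symbol

Probabilities are the counts divided by 196.
Repeatedly combine the two least-probable nodes; the expected code length is the sum of the merged weights.
merge 1/49 + 19/196 → 23/196
merge 23/196 + 33/196 → 2/7
merge 41/196 + 41/196 → 41/98
merge 2/7 + 29/98 → 57/98
merge 41/98 + 57/98 → 1
L = 23/196 + 2/7 + 41/98 + 57/98 + 1 = 471/196 ≈ 2.403 bits/symbol.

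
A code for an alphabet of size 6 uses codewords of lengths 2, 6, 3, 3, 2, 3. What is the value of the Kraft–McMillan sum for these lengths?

With common denominator 2^6 = 64: Σ 2^(−ℓᵢ) = 16/64 + 1/64 + 8/64 + 8/64 + 16/64 + 8/64 = 57/64 = 0.890625.

0.890625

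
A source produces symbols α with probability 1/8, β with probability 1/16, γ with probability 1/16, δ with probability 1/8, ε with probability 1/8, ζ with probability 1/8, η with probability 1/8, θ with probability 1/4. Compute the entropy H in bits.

2.875 bits

Each probability is a power of 1/2, so log₂(1/p) is an integer.
H = Σ p·log₂(1/p) = 1/8·3 + 1/16·4 + 1/16·4 + 1/8·3 + 1/8·3 + 1/8·3 + 1/8·3 + 1/4·2 = 2.875 bits.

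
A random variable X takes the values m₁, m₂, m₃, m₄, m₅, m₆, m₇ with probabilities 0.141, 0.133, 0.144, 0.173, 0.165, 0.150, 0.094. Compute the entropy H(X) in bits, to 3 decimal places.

2.786 bits

H = −Σ pᵢ log₂ pᵢ.
−0.141·log₂(0.141) = 0.3985
−0.133·log₂(0.133) = 0.3871
−0.144·log₂(0.144) = 0.4026
−0.173·log₂(0.173) = 0.4379
−0.165·log₂(0.165) = 0.4289
−0.150·log₂(0.150) = 0.4105
−0.094·log₂(0.094) = 0.3207
Sum ≈ 2.7862 → 2.786 bits.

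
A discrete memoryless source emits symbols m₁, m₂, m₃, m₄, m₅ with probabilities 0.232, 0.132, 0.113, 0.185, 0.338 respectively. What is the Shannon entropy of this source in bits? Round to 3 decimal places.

2.209 bits

H = −Σ pᵢ log₂ pᵢ.
−0.232·log₂(0.232) = 0.4890
−0.132·log₂(0.132) = 0.3856
−0.113·log₂(0.113) = 0.3555
−0.185·log₂(0.185) = 0.4504
−0.338·log₂(0.338) = 0.5289
Sum ≈ 2.2094 → 2.209 bits.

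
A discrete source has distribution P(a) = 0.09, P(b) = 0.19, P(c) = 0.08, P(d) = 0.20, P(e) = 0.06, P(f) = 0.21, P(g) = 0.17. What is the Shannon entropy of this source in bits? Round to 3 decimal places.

2.675 bits

H = −Σ pᵢ log₂ pᵢ.
−0.09·log₂(0.09) = 0.3127
−0.19·log₂(0.19) = 0.4552
−0.08·log₂(0.08) = 0.2915
−0.20·log₂(0.20) = 0.4644
−0.06·log₂(0.06) = 0.2435
−0.21·log₂(0.21) = 0.4728
−0.17·log₂(0.17) = 0.4346
Sum ≈ 2.6747 → 2.675 bits.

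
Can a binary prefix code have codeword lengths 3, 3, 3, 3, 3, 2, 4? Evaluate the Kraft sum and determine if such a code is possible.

With common denominator 2^4 = 16: Σ 2^(−ℓᵢ) = 2/16 + 2/16 + 2/16 + 2/16 + 2/16 + 4/16 + 1/16 = 15/16 = 0.9375.
Kraft's inequality requires Σ ≤ 1; here Σ = 0.9375 ≤ 1, so such a prefix code exists.

0.9375; yes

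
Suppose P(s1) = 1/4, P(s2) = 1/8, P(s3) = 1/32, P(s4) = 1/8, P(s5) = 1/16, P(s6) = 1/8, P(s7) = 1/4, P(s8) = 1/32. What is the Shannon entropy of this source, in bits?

Each probability is a power of 1/2, so log₂(1/p) is an integer.
H = Σ p·log₂(1/p) = 1/4·2 + 1/8·3 + 1/32·5 + 1/8·3 + 1/16·4 + 1/8·3 + 1/4·2 + 1/32·5 = 2.6875 bits.

2.6875 bits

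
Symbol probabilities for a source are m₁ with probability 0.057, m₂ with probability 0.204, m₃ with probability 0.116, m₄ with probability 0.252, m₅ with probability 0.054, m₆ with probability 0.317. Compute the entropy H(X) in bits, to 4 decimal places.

2.3178 bits

H = −Σ pᵢ log₂ pᵢ.
−0.057·log₂(0.057) = 0.2356
−0.204·log₂(0.204) = 0.4678
−0.116·log₂(0.116) = 0.3605
−0.252·log₂(0.252) = 0.5011
−0.054·log₂(0.054) = 0.2274
−0.317·log₂(0.317) = 0.5254
Sum ≈ 2.3178 → 2.3178 bits.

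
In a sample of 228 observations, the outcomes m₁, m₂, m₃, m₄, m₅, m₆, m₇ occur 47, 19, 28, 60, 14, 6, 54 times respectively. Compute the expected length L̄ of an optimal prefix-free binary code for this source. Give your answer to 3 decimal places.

Probabilities are the counts divided by 228.
Repeatedly combine the two least-probable nodes; the expected code length is the sum of the merged weights.
merge 1/38 + 7/114 → 5/57
merge 1/12 + 5/57 → 13/76
merge 7/57 + 13/76 → 67/228
merge 47/228 + 9/38 → 101/228
merge 5/19 + 67/228 → 127/228
merge 101/228 + 127/228 → 1
L = 5/57 + 13/76 + 67/228 + 101/228 + 127/228 + 1 = 97/38 ≈ 2.553 bits/symbol.

2.553 bits/symbol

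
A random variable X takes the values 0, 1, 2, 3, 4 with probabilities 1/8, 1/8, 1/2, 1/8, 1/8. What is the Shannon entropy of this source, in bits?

Each probability is a power of 1/2, so log₂(1/p) is an integer.
H = Σ p·log₂(1/p) = 1/8·3 + 1/8·3 + 1/2·1 + 1/8·3 + 1/8·3 = 2 bits.

2 bits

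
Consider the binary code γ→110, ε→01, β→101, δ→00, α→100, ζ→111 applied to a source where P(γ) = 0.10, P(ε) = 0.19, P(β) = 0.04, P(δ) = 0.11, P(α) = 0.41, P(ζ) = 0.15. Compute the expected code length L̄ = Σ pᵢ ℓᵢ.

2.7 bits/symbol

L̄ = Σ pᵢ·ℓᵢ = 0.10·3 + 0.19·2 + 0.04·3 + 0.11·2 + 0.41·3 + 0.15·3 = 2.7 bits/symbol.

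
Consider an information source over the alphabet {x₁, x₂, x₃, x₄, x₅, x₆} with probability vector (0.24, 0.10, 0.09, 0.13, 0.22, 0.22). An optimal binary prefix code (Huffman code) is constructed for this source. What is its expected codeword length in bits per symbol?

2.51 bits/symbol

Repeatedly combine the two least-probable nodes; the expected code length is the sum of the merged weights.
merge 9/100 + 1/10 → 19/100
merge 13/100 + 19/100 → 8/25
merge 11/50 + 11/50 → 11/25
merge 6/25 + 8/25 → 14/25
merge 11/25 + 14/25 → 1
L = 19/100 + 8/25 + 11/25 + 14/25 + 1 = 251/100 = 2.51 bits/symbol.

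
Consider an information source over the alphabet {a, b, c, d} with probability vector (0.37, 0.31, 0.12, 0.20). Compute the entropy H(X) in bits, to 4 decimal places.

H = −Σ pᵢ log₂ pᵢ.
−0.37·log₂(0.37) = 0.5307
−0.31·log₂(0.31) = 0.5238
−0.12·log₂(0.12) = 0.3671
−0.20·log₂(0.20) = 0.4644
Sum ≈ 1.8860 → 1.8860 bits.

1.8860 bits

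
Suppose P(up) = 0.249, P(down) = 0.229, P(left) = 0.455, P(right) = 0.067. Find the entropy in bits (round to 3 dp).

H = −Σ pᵢ log₂ pᵢ.
−0.249·log₂(0.249) = 0.4994
−0.229·log₂(0.229) = 0.4870
−0.455·log₂(0.455) = 0.5169
−0.067·log₂(0.067) = 0.2613
Sum ≈ 1.7646 → 1.765 bits.

1.765 bits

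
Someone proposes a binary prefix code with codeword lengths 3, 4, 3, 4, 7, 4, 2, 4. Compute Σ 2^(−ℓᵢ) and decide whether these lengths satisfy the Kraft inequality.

0.7578125; yes

With common denominator 2^7 = 128: Σ 2^(−ℓᵢ) = 16/128 + 8/128 + 16/128 + 8/128 + 1/128 + 8/128 + 32/128 + 8/128 = 97/128 = 0.7578125.
Kraft's inequality requires Σ ≤ 1; here Σ = 0.7578125 ≤ 1, so such a prefix code exists.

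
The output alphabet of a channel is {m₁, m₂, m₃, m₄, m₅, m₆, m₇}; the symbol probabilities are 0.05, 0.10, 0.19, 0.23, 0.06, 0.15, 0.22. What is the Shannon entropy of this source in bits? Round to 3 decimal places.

H = −Σ pᵢ log₂ pᵢ.
−0.05·log₂(0.05) = 0.2161
−0.10·log₂(0.10) = 0.3322
−0.19·log₂(0.19) = 0.4552
−0.23·log₂(0.23) = 0.4877
−0.06·log₂(0.06) = 0.2435
−0.15·log₂(0.15) = 0.4105
−0.22·log₂(0.22) = 0.4806
Sum ≈ 2.6258 → 2.626 bits.

2.626 bits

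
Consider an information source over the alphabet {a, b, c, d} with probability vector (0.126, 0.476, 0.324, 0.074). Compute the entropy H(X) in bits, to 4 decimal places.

1.6911 bits

H = −Σ pᵢ log₂ pᵢ.
−0.126·log₂(0.126) = 0.3766
−0.476·log₂(0.476) = 0.5098
−0.324·log₂(0.324) = 0.5268
−0.074·log₂(0.074) = 0.2780
Sum ≈ 1.6911 → 1.6911 bits.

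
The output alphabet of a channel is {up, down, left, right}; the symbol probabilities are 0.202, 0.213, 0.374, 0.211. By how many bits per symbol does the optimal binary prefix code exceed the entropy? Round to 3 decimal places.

0.054 bits

Entropy H = −Σ p log₂ p ≈ 1.9456 bits.
Huffman merges: 101/500+211/1000→413/1000; 213/1000+187/500→587/1000; 413/1000+587/1000→1. L = 2 ≈ 2.0000.
L − H = 2.0000 − 1.9456 = 0.054 bits.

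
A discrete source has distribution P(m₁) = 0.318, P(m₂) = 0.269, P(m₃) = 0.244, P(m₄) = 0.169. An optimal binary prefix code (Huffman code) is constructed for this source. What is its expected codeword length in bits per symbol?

2 bits/symbol

Repeatedly combine the two least-probable nodes; the expected code length is the sum of the merged weights.
merge 169/1000 + 61/250 → 413/1000
merge 269/1000 + 159/500 → 587/1000
merge 413/1000 + 587/1000 → 1
L = 413/1000 + 587/1000 + 1 = 2 bits/symbol.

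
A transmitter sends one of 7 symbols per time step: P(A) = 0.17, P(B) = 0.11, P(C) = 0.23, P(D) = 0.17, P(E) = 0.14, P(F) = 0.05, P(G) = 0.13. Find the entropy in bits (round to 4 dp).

H = −Σ pᵢ log₂ pᵢ.
−0.17·log₂(0.17) = 0.4346
−0.11·log₂(0.11) = 0.3503
−0.23·log₂(0.23) = 0.4877
−0.17·log₂(0.17) = 0.4346
−0.14·log₂(0.14) = 0.3971
−0.05·log₂(0.05) = 0.2161
−0.13·log₂(0.13) = 0.3826
Sum ≈ 2.7030 → 2.7030 bits.

2.7030 bits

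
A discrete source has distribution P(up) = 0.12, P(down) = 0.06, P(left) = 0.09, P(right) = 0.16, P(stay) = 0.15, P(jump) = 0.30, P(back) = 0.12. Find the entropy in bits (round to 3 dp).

2.645 bits

H = −Σ pᵢ log₂ pᵢ.
−0.12·log₂(0.12) = 0.3671
−0.06·log₂(0.06) = 0.2435
−0.09·log₂(0.09) = 0.3127
−0.16·log₂(0.16) = 0.4230
−0.15·log₂(0.15) = 0.4105
−0.30·log₂(0.30) = 0.5211
−0.12·log₂(0.12) = 0.3671
Sum ≈ 2.6450 → 2.645 bits.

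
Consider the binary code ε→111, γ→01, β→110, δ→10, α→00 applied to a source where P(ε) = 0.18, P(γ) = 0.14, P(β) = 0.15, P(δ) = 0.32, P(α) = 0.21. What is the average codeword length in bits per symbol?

2.33 bits/symbol

L̄ = Σ pᵢ·ℓᵢ = 0.18·3 + 0.14·2 + 0.15·3 + 0.32·2 + 0.21·2 = 2.33 bits/symbol.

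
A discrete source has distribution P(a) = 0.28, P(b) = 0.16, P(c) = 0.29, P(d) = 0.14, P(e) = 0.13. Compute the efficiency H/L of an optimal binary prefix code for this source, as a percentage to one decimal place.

98.5%

Entropy H = −Σ p log₂ p ≈ 2.2349 bits.
Huffman merges: 13/100+7/50→27/100; 4/25+27/100→43/100; 7/25+29/100→57/100; 43/100+57/100→1. L = 227/100 ≈ 2.2700.
Efficiency = H/L = 2.2349/2.2700 = 98.5%.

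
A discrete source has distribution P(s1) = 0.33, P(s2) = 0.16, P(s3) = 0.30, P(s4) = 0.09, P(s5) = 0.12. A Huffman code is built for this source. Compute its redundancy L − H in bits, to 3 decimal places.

0.058 bits

Entropy H = −Σ p log₂ p ≈ 2.1517 bits.
Huffman merges: 9/100+3/25→21/100; 4/25+21/100→37/100; 3/10+33/100→63/100; 37/100+63/100→1. L = 221/100 ≈ 2.2100.
L − H = 2.2100 − 2.1517 = 0.058 bits.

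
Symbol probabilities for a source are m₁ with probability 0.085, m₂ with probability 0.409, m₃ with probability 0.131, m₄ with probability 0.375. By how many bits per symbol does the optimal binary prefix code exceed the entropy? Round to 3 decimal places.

Entropy H = −Σ p log₂ p ≈ 1.7446 bits.
Huffman merges: 17/200+131/1000→27/125; 27/125+3/8→591/1000; 409/1000+591/1000→1. L = 1807/1000 ≈ 1.8070.
L − H = 1.8070 − 1.7446 = 0.062 bits.

0.062 bits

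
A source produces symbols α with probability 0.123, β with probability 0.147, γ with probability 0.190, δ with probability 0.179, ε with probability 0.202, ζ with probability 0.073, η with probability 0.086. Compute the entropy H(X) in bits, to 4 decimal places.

2.7242 bits

H = −Σ pᵢ log₂ pᵢ.
−0.123·log₂(0.123) = 0.3719
−0.147·log₂(0.147) = 0.4066
−0.190·log₂(0.190) = 0.4552
−0.179·log₂(0.179) = 0.4443
−0.202·log₂(0.202) = 0.4661
−0.073·log₂(0.073) = 0.2756
−0.086·log₂(0.086) = 0.3044
Sum ≈ 2.7242 → 2.7242 bits.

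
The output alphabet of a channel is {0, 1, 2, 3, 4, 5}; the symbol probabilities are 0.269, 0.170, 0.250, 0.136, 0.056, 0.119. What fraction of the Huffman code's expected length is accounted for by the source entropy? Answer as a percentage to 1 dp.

98.1%

Entropy H = −Σ p log₂ p ≈ 2.4339 bits.
Huffman merges: 7/125+119/1000→7/40; 17/125+17/100→153/500; 7/40+1/4→17/40; 269/1000+153/500→23/40; 17/40+23/40→1. L = 2481/1000 ≈ 2.4810.
Efficiency = H/L = 2.4339/2.4810 = 98.1%.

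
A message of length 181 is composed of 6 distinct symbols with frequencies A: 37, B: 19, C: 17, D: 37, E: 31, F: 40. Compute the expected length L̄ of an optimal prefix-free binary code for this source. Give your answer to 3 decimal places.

2.569 bits/symbol

Probabilities are the counts divided by 181.
Repeatedly combine the two least-probable nodes; the expected code length is the sum of the merged weights.
merge 17/181 + 19/181 → 36/181
merge 31/181 + 36/181 → 67/181
merge 37/181 + 37/181 → 74/181
merge 40/181 + 67/181 → 107/181
merge 74/181 + 107/181 → 1
L = 36/181 + 67/181 + 74/181 + 107/181 + 1 = 465/181 ≈ 2.569 bits/symbol.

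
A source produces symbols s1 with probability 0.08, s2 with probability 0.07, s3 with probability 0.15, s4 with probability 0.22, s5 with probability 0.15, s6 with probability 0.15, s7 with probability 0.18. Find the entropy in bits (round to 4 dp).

H = −Σ pᵢ log₂ pᵢ.
−0.08·log₂(0.08) = 0.2915
−0.07·log₂(0.07) = 0.2686
−0.15·log₂(0.15) = 0.4105
−0.22·log₂(0.22) = 0.4806
−0.15·log₂(0.15) = 0.4105
−0.15·log₂(0.15) = 0.4105
−0.18·log₂(0.18) = 0.4453
Sum ≈ 2.7176 → 2.7176 bits.

2.7176 bits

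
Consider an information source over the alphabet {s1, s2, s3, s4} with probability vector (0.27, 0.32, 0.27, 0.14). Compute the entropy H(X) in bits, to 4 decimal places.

1.9432 bits

H = −Σ pᵢ log₂ pᵢ.
−0.27·log₂(0.27) = 0.5100
−0.32·log₂(0.32) = 0.5260
−0.27·log₂(0.27) = 0.5100
−0.14·log₂(0.14) = 0.3971
Sum ≈ 1.9432 → 1.9432 bits.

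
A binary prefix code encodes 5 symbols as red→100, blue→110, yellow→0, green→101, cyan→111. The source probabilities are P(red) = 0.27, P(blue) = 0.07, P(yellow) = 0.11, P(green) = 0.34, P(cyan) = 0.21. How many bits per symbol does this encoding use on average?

L̄ = Σ pᵢ·ℓᵢ = 0.27·3 + 0.07·3 + 0.11·1 + 0.34·3 + 0.21·3 = 2.78 bits/symbol.

2.78 bits/symbol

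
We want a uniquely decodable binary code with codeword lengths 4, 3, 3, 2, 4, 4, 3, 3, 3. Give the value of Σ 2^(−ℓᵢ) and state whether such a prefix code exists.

1.0625; no

With common denominator 2^4 = 16: Σ 2^(−ℓᵢ) = 1/16 + 2/16 + 2/16 + 4/16 + 1/16 + 1/16 + 2/16 + 2/16 + 2/16 = 17/16 = 1.0625.
Kraft's inequality requires Σ ≤ 1; here Σ = 1.0625 > 1, so no such prefix code exists.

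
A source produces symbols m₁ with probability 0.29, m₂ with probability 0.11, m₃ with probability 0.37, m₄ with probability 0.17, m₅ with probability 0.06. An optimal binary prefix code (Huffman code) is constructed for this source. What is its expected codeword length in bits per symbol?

2.14 bits/symbol

Repeatedly combine the two least-probable nodes; the expected code length is the sum of the merged weights.
merge 3/50 + 11/100 → 17/100
merge 17/100 + 17/100 → 17/50
merge 29/100 + 17/50 → 63/100
merge 37/100 + 63/100 → 1
L = 17/100 + 17/50 + 63/100 + 1 = 107/50 = 2.14 bits/symbol.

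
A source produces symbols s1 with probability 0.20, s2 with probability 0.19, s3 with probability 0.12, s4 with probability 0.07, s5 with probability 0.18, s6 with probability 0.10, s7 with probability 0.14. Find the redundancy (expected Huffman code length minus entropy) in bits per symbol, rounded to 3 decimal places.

Entropy H = −Σ p log₂ p ≈ 2.7298 bits.
Huffman merges: 7/100+1/10→17/100; 3/25+7/50→13/50; 17/100+9/50→7/20; 19/100+1/5→39/100; 13/50+7/20→61/100; 39/100+61/100→1. L = 139/50 ≈ 2.7800.
L − H = 2.7800 − 2.7298 = 0.050 bits.

0.050 bits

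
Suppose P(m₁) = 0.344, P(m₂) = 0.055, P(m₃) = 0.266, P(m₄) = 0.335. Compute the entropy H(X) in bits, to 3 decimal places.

1.796 bits

H = −Σ pᵢ log₂ pᵢ.
−0.344·log₂(0.344) = 0.5296
−0.055·log₂(0.055) = 0.2301
−0.266·log₂(0.266) = 0.5082
−0.335·log₂(0.335) = 0.5286
Sum ≈ 1.7965 → 1.796 bits.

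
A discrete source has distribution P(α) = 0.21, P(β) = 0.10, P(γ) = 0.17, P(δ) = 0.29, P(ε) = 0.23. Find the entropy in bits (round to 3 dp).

2.245 bits

H = −Σ pᵢ log₂ pᵢ.
−0.21·log₂(0.21) = 0.4728
−0.10·log₂(0.10) = 0.3322
−0.17·log₂(0.17) = 0.4346
−0.29·log₂(0.29) = 0.5179
−0.23·log₂(0.23) = 0.4877
Sum ≈ 2.2452 → 2.245 bits.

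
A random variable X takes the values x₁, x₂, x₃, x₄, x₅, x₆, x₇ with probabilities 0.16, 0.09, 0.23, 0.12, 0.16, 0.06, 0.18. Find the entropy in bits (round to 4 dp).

2.7023 bits

H = −Σ pᵢ log₂ pᵢ.
−0.16·log₂(0.16) = 0.4230
−0.09·log₂(0.09) = 0.3127
−0.23·log₂(0.23) = 0.4877
−0.12·log₂(0.12) = 0.3671
−0.16·log₂(0.16) = 0.4230
−0.06·log₂(0.06) = 0.2435
−0.18·log₂(0.18) = 0.4453
Sum ≈ 2.7023 → 2.7023 bits.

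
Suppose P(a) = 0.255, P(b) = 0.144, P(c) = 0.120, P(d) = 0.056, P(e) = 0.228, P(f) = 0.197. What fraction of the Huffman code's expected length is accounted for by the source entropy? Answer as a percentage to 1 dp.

Entropy H = −Σ p log₂ p ≈ 2.4533 bits.
Huffman merges: 7/125+3/25→22/125; 18/125+22/125→8/25; 197/1000+57/250→17/40; 51/200+8/25→23/40; 17/40+23/40→1. L = 312/125 ≈ 2.4960.
Efficiency = H/L = 2.4533/2.4960 = 98.3%.

98.3%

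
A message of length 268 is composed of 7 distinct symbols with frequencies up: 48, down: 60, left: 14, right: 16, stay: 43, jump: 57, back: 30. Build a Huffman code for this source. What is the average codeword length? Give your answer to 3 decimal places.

2.675 bits/symbol

Probabilities are the counts divided by 268.
Repeatedly combine the two least-probable nodes; the expected code length is the sum of the merged weights.
merge 7/134 + 4/67 → 15/134
merge 15/134 + 15/134 → 15/67
merge 43/268 + 12/67 → 91/268
merge 57/268 + 15/67 → 117/268
merge 15/67 + 91/268 → 151/268
merge 117/268 + 151/268 → 1
L = 15/134 + 15/67 + 91/268 + 117/268 + 151/268 + 1 = 717/268 ≈ 2.675 bits/symbol.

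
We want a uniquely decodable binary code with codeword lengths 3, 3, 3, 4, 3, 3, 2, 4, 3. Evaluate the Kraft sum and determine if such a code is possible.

With common denominator 2^4 = 16: Σ 2^(−ℓᵢ) = 2/16 + 2/16 + 2/16 + 1/16 + 2/16 + 2/16 + 4/16 + 1/16 + 2/16 = 18/16 = 1.125.
Kraft's inequality requires Σ ≤ 1; here Σ = 1.125 > 1, so no such prefix code exists.

1.125; no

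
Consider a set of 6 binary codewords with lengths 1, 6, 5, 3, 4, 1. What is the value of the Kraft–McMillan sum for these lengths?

1.234375

With common denominator 2^6 = 64: Σ 2^(−ℓᵢ) = 32/64 + 1/64 + 2/64 + 8/64 + 4/64 + 32/64 = 79/64 = 1.234375.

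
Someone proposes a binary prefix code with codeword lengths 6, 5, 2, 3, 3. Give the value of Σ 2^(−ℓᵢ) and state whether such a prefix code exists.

With common denominator 2^6 = 64: Σ 2^(−ℓᵢ) = 1/64 + 2/64 + 16/64 + 8/64 + 8/64 = 35/64 = 0.546875.
Kraft's inequality requires Σ ≤ 1; here Σ = 0.546875 ≤ 1, so such a prefix code exists.

0.546875; yes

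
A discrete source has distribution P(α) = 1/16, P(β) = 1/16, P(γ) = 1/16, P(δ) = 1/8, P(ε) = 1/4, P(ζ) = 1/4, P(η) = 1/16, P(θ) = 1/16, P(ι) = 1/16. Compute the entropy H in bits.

Each probability is a power of 1/2, so log₂(1/p) is an integer.
H = Σ p·log₂(1/p) = 1/16·4 + 1/16·4 + 1/16·4 + 1/8·3 + 1/4·2 + 1/4·2 + 1/16·4 + 1/16·4 + 1/16·4 = 2.875 bits.

2.875 bits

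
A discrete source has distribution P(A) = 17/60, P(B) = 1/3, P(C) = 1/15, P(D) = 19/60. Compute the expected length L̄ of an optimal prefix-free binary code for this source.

Repeatedly combine the two least-probable nodes; the expected code length is the sum of the merged weights.
merge 1/15 + 17/60 → 7/20
merge 19/60 + 1/3 → 13/20
merge 7/20 + 13/20 → 1
L = 7/20 + 13/20 + 1 = 2 bits/symbol.

2 bits/symbol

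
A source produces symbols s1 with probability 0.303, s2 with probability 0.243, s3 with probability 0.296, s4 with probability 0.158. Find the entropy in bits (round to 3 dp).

H = −Σ pᵢ log₂ pᵢ.
−0.303·log₂(0.303) = 0.5220
−0.243·log₂(0.243) = 0.4960
−0.296·log₂(0.296) = 0.5199
−0.158·log₂(0.158) = 0.4206
Sum ≈ 1.9584 → 1.958 bits.

1.958 bits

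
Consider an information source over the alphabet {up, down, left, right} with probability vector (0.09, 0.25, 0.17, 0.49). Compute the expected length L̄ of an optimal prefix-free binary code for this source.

1.77 bits/symbol

Repeatedly combine the two least-probable nodes; the expected code length is the sum of the merged weights.
merge 9/100 + 17/100 → 13/50
merge 1/4 + 13/50 → 51/100
merge 49/100 + 51/100 → 1
L = 13/50 + 51/100 + 1 = 177/100 = 1.77 bits/symbol.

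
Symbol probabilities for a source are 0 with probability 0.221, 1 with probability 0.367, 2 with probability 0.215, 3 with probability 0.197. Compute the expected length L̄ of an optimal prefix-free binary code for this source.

Repeatedly combine the two least-probable nodes; the expected code length is the sum of the merged weights.
merge 197/1000 + 43/200 → 103/250
merge 221/1000 + 367/1000 → 147/250
merge 103/250 + 147/250 → 1
L = 103/250 + 147/250 + 1 = 2 bits/symbol.

2 bits/symbol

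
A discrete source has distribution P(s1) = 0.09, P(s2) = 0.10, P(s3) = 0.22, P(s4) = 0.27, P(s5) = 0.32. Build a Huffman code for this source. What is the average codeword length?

Repeatedly combine the two least-probable nodes; the expected code length is the sum of the merged weights.
merge 9/100 + 1/10 → 19/100
merge 19/100 + 11/50 → 41/100
merge 27/100 + 8/25 → 59/100
merge 41/100 + 59/100 → 1
L = 19/100 + 41/100 + 59/100 + 1 = 219/100 = 2.19 bits/symbol.

2.19 bits/symbol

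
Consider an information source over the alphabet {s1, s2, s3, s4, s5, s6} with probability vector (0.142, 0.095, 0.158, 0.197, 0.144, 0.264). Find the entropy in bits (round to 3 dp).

H = −Σ pᵢ log₂ pᵢ.
−0.142·log₂(0.142) = 0.3999
−0.095·log₂(0.095) = 0.3226
−0.158·log₂(0.158) = 0.4206
−0.197·log₂(0.197) = 0.4617
−0.144·log₂(0.144) = 0.4026
−0.264·log₂(0.264) = 0.5072
Sum ≈ 2.5147 → 2.515 bits.

2.515 bits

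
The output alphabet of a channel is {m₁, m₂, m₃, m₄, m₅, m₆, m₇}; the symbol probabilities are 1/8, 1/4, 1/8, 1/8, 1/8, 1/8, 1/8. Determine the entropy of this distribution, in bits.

2.75 bits

Each probability is a power of 1/2, so log₂(1/p) is an integer.
H = Σ p·log₂(1/p) = 1/8·3 + 1/4·2 + 1/8·3 + 1/8·3 + 1/8·3 + 1/8·3 + 1/8·3 = 2.75 bits.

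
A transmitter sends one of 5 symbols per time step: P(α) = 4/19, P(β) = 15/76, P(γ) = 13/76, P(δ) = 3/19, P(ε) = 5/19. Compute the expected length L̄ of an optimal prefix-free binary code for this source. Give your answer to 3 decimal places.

Repeatedly combine the two least-probable nodes; the expected code length is the sum of the merged weights.
merge 3/19 + 13/76 → 25/76
merge 15/76 + 4/19 → 31/76
merge 5/19 + 25/76 → 45/76
merge 31/76 + 45/76 → 1
L = 25/76 + 31/76 + 45/76 + 1 = 177/76 ≈ 2.329 bits/symbol.

2.329 bits/symbol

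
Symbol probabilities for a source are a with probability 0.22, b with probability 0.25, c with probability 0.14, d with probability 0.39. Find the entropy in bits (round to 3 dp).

H = −Σ pᵢ log₂ pᵢ.
−0.22·log₂(0.22) = 0.4806
−0.25·log₂(0.25) = 0.5000
−0.14·log₂(0.14) = 0.3971
−0.39·log₂(0.39) = 0.5298
Sum ≈ 1.9075 → 1.907 bits.

1.907 bits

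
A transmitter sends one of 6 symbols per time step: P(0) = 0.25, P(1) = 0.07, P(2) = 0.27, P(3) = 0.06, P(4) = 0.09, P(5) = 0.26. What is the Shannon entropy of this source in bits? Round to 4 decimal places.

2.3401 bits

H = −Σ pᵢ log₂ pᵢ.
−0.25·log₂(0.25) = 0.5000
−0.07·log₂(0.07) = 0.2686
−0.27·log₂(0.27) = 0.5100
−0.06·log₂(0.06) = 0.2435
−0.09·log₂(0.09) = 0.3127
−0.26·log₂(0.26) = 0.5053
Sum ≈ 2.3401 → 2.3401 bits.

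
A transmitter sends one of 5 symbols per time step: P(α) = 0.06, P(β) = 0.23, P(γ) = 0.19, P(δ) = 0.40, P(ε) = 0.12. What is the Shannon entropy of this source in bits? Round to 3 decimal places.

2.082 bits

H = −Σ pᵢ log₂ pᵢ.
−0.06·log₂(0.06) = 0.2435
−0.23·log₂(0.23) = 0.4877
−0.19·log₂(0.19) = 0.4552
−0.40·log₂(0.40) = 0.5288
−0.12·log₂(0.12) = 0.3671
Sum ≈ 2.0823 → 2.082 bits.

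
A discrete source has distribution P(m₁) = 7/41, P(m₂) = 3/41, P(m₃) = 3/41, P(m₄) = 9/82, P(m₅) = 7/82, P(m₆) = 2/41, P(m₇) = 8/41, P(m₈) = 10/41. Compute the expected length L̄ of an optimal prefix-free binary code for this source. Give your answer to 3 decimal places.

Repeatedly combine the two least-probable nodes; the expected code length is the sum of the merged weights.
merge 2/41 + 3/41 → 5/41
merge 3/41 + 7/82 → 13/82
merge 9/82 + 5/41 → 19/82
merge 13/82 + 7/41 → 27/82
merge 8/41 + 19/82 → 35/82
merge 10/41 + 27/82 → 47/82
merge 35/82 + 47/82 → 1
L = 5/41 + 13/82 + 19/82 + 27/82 + 35/82 + 47/82 + 1 = 233/82 ≈ 2.841 bits/symbol.

2.841 bits/symbol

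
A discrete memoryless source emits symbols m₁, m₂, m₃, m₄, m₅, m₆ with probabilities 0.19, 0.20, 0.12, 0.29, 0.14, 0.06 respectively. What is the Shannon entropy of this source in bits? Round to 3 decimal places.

H = −Σ pᵢ log₂ pᵢ.
−0.19·log₂(0.19) = 0.4552
−0.20·log₂(0.20) = 0.4644
−0.12·log₂(0.12) = 0.3671
−0.29·log₂(0.29) = 0.5179
−0.14·log₂(0.14) = 0.3971
−0.06·log₂(0.06) = 0.2435
Sum ≈ 2.4452 → 2.445 bits.

2.445 bits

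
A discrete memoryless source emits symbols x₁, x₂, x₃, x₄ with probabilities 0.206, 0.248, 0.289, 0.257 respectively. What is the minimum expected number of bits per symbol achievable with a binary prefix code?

Repeatedly combine the two least-probable nodes; the expected code length is the sum of the merged weights.
merge 103/500 + 31/125 → 227/500
merge 257/1000 + 289/1000 → 273/500
merge 227/500 + 273/500 → 1
L = 227/500 + 273/500 + 1 = 2 bits/symbol.

2 bits/symbol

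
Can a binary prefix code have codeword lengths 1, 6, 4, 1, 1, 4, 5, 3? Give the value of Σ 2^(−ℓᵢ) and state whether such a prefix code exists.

With common denominator 2^6 = 64: Σ 2^(−ℓᵢ) = 32/64 + 1/64 + 4/64 + 32/64 + 32/64 + 4/64 + 2/64 + 8/64 = 115/64 = 1.796875.
Kraft's inequality requires Σ ≤ 1; here Σ = 1.796875 > 1, so no such prefix code exists.

1.796875; no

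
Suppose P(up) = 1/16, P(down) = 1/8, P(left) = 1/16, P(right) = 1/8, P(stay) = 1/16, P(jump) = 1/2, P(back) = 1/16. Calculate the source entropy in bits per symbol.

2.25 bits

Each probability is a power of 1/2, so log₂(1/p) is an integer.
H = Σ p·log₂(1/p) = 1/16·4 + 1/8·3 + 1/16·4 + 1/8·3 + 1/16·4 + 1/2·1 + 1/16·4 = 2.25 bits.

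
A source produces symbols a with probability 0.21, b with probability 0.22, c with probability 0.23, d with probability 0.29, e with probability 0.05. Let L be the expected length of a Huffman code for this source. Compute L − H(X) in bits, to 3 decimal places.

0.085 bits

Entropy H = −Σ p log₂ p ≈ 2.1751 bits.
Huffman merges: 1/20+21/100→13/50; 11/50+23/100→9/20; 13/50+29/100→11/20; 9/20+11/20→1. L = 113/50 ≈ 2.2600.
L − H = 2.2600 − 2.1751 = 0.085 bits.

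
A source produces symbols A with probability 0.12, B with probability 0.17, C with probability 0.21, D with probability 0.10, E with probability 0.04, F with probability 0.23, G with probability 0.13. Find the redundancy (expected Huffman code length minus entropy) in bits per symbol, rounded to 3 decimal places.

0.037 bits

Entropy H = −Σ p log₂ p ≈ 2.6627 bits.
Huffman merges: 1/25+1/10→7/50; 3/25+13/100→1/4; 7/50+17/100→31/100; 21/100+23/100→11/25; 1/4+31/100→14/25; 11/25+14/25→1. L = 27/10 ≈ 2.7000.
L − H = 2.7000 − 2.6627 = 0.037 bits.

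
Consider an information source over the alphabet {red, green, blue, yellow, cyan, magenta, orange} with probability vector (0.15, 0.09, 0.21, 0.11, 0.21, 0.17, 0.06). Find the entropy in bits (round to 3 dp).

2.697 bits

H = −Σ pᵢ log₂ pᵢ.
−0.15·log₂(0.15) = 0.4105
−0.09·log₂(0.09) = 0.3127
−0.21·log₂(0.21) = 0.4728
−0.11·log₂(0.11) = 0.3503
−0.21·log₂(0.21) = 0.4728
−0.17·log₂(0.17) = 0.4346
−0.06·log₂(0.06) = 0.2435
Sum ≈ 2.6973 → 2.697 bits.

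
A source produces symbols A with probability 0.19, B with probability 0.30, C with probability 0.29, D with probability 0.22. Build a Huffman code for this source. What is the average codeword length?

Repeatedly combine the two least-probable nodes; the expected code length is the sum of the merged weights.
merge 19/100 + 11/50 → 41/100
merge 29/100 + 3/10 → 59/100
merge 41/100 + 59/100 → 1
L = 41/100 + 59/100 + 1 = 2 bits/symbol.

2 bits/symbol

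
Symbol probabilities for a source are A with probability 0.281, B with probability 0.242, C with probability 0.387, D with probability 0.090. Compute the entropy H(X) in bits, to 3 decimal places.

1.853 bits

H = −Σ pᵢ log₂ pᵢ.
−0.281·log₂(0.281) = 0.5146
−0.242·log₂(0.242) = 0.4954
−0.387·log₂(0.387) = 0.5300
−0.090·log₂(0.090) = 0.3127
Sum ≈ 1.8527 → 1.853 bits.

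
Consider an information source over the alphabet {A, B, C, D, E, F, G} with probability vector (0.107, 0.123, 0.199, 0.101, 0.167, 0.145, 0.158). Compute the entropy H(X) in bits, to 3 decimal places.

2.770 bits

H = −Σ pᵢ log₂ pᵢ.
−0.107·log₂(0.107) = 0.3450
−0.123·log₂(0.123) = 0.3719
−0.199·log₂(0.199) = 0.4635
−0.101·log₂(0.101) = 0.3341
−0.167·log₂(0.167) = 0.4312
−0.145·log₂(0.145) = 0.4040
−0.158·log₂(0.158) = 0.4206
Sum ≈ 2.7702 → 2.770 bits.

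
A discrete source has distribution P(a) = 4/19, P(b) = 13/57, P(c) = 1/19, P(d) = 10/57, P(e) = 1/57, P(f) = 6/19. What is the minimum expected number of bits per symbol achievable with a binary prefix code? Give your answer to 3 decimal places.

Repeatedly combine the two least-probable nodes; the expected code length is the sum of the merged weights.
merge 1/57 + 1/19 → 4/57
merge 4/57 + 10/57 → 14/57
merge 4/19 + 13/57 → 25/57
merge 14/57 + 6/19 → 32/57
merge 25/57 + 32/57 → 1
L = 4/57 + 14/57 + 25/57 + 32/57 + 1 = 44/19 ≈ 2.316 bits/symbol.

2.316 bits/symbol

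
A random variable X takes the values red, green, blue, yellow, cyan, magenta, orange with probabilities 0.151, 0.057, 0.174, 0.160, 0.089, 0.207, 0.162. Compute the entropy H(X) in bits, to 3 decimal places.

2.716 bits

H = −Σ pᵢ log₂ pᵢ.
−0.151·log₂(0.151) = 0.4118
−0.057·log₂(0.057) = 0.2356
−0.174·log₂(0.174) = 0.4390
−0.160·log₂(0.160) = 0.4230
−0.089·log₂(0.089) = 0.3106
−0.207·log₂(0.207) = 0.4704
−0.162·log₂(0.162) = 0.4254
Sum ≈ 2.7158 → 2.716 bits.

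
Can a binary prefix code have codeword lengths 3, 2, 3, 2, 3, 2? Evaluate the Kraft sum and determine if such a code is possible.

With common denominator 2^3 = 8: Σ 2^(−ℓᵢ) = 1/8 + 2/8 + 1/8 + 2/8 + 1/8 + 2/8 = 9/8 = 1.125.
Kraft's inequality requires Σ ≤ 1; here Σ = 1.125 > 1, so no such prefix code exists.

1.125; no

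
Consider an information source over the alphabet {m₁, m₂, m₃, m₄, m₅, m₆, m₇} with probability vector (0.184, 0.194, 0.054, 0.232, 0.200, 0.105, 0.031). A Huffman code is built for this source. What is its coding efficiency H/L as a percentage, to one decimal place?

97.6%

Entropy H = −Σ p log₂ p ≈ 2.5859 bits.
Huffman merges: 31/1000+27/500→17/200; 17/200+21/200→19/100; 23/125+19/100→187/500; 97/500+1/5→197/500; 29/125+187/500→303/500; 197/500+303/500→1. L = 2649/1000 ≈ 2.6490.
Efficiency = H/L = 2.5859/2.6490 = 97.6%.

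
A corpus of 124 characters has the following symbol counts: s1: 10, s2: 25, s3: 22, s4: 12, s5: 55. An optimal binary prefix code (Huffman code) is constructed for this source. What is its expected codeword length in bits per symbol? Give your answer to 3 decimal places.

2.089 bits/symbol

Probabilities are the counts divided by 124.
Repeatedly combine the two least-probable nodes; the expected code length is the sum of the merged weights.
merge 5/62 + 3/31 → 11/62
merge 11/62 + 11/62 → 11/31
merge 25/124 + 11/31 → 69/124
merge 55/124 + 69/124 → 1
L = 11/62 + 11/31 + 69/124 + 1 = 259/124 ≈ 2.089 bits/symbol.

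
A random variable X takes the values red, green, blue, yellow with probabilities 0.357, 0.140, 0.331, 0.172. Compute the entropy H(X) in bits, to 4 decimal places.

1.8924 bits

H = −Σ pᵢ log₂ pᵢ.
−0.357·log₂(0.357) = 0.5305
−0.140·log₂(0.140) = 0.3971
−0.331·log₂(0.331) = 0.5280
−0.172·log₂(0.172) = 0.4368
Sum ≈ 1.8924 → 1.8924 bits.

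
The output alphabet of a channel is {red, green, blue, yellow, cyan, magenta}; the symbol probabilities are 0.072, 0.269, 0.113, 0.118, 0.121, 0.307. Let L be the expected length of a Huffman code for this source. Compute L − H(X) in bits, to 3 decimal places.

Entropy H = −Σ p log₂ p ≈ 2.3938 bits.
Huffman merges: 9/125+113/1000→37/200; 59/500+121/1000→239/1000; 37/200+239/1000→53/125; 269/1000+307/1000→72/125; 53/125+72/125→1. L = 303/125 ≈ 2.4240.
L − H = 2.4240 − 2.3938 = 0.030 bits.

0.030 bits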